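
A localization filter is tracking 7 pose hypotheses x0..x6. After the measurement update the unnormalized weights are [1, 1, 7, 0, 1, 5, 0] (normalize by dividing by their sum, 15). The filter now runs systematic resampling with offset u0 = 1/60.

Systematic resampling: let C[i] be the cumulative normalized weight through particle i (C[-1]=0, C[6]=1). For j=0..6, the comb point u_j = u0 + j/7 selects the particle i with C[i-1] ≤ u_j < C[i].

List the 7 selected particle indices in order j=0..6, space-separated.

C = [1/15, 2/15, 3/5, 3/5, 2/3, 1, 1]
j=0: u_0=1/60 ∈ [0, 1/15) → index 0
j=1: u_1=67/420 ∈ [2/15, 3/5) → index 2
j=2: u_2=127/420 ∈ [2/15, 3/5) → index 2
j=3: u_3=187/420 ∈ [2/15, 3/5) → index 2
j=4: u_4=247/420 ∈ [2/15, 3/5) → index 2
j=5: u_5=307/420 ∈ [2/3, 1) → index 5
j=6: u_6=367/420 ∈ [2/3, 1) → index 5

0 2 2 2 2 5 5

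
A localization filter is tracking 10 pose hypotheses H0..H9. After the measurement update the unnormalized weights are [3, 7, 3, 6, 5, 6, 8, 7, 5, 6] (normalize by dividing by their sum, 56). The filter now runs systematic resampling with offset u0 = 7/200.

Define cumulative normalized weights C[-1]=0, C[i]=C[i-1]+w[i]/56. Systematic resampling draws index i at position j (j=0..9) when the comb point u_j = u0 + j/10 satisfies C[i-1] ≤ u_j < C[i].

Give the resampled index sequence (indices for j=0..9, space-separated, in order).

0 1 3 3 5 5 6 7 8 9

C = [3/56, 5/28, 13/56, 19/56, 3/7, 15/28, 19/28, 45/56, 25/28, 1]
j=0: u_0=7/200 ∈ [0, 3/56) → index 0
j=1: u_1=27/200 ∈ [3/56, 5/28) → index 1
j=2: u_2=47/200 ∈ [13/56, 19/56) → index 3
j=3: u_3=67/200 ∈ [13/56, 19/56) → index 3
j=4: u_4=87/200 ∈ [3/7, 15/28) → index 5
j=5: u_5=107/200 ∈ [3/7, 15/28) → index 5
j=6: u_6=127/200 ∈ [15/28, 19/28) → index 6
j=7: u_7=147/200 ∈ [19/28, 45/56) → index 7
j=8: u_8=167/200 ∈ [45/56, 25/28) → index 8
j=9: u_9=187/200 ∈ [25/28, 1) → index 9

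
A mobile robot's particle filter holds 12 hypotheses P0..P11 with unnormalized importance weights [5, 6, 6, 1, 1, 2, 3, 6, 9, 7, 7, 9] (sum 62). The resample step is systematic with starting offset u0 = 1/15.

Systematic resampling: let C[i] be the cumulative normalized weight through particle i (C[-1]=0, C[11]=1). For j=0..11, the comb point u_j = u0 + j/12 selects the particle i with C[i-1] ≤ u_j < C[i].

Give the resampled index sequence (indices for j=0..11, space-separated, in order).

C = [5/62, 11/62, 17/62, 9/31, 19/62, 21/62, 12/31, 15/31, 39/62, 23/31, 53/62, 1]
j=0: u_0=1/15 ∈ [0, 5/62) → index 0
j=1: u_1=3/20 ∈ [5/62, 11/62) → index 1
j=2: u_2=7/30 ∈ [11/62, 17/62) → index 2
j=3: u_3=19/60 ∈ [19/62, 21/62) → index 5
j=4: u_4=2/5 ∈ [12/31, 15/31) → index 7
j=5: u_5=29/60 ∈ [12/31, 15/31) → index 7
j=6: u_6=17/30 ∈ [15/31, 39/62) → index 8
j=7: u_7=13/20 ∈ [39/62, 23/31) → index 9
j=8: u_8=11/15 ∈ [39/62, 23/31) → index 9
j=9: u_9=49/60 ∈ [23/31, 53/62) → index 10
j=10: u_10=9/10 ∈ [53/62, 1) → index 11
j=11: u_11=59/60 ∈ [53/62, 1) → index 11

0 1 2 5 7 7 8 9 9 10 11 11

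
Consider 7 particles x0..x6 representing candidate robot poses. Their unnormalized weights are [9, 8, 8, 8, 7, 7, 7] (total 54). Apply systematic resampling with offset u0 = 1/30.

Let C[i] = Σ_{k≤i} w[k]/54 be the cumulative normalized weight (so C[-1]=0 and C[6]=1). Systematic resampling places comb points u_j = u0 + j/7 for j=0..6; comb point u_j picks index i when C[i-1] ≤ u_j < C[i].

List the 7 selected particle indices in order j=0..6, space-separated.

C = [1/6, 17/54, 25/54, 11/18, 20/27, 47/54, 1]
j=0: u_0=1/30 ∈ [0, 1/6) → index 0
j=1: u_1=37/210 ∈ [1/6, 17/54) → index 1
j=2: u_2=67/210 ∈ [17/54, 25/54) → index 2
j=3: u_3=97/210 ∈ [17/54, 25/54) → index 2
j=4: u_4=127/210 ∈ [25/54, 11/18) → index 3
j=5: u_5=157/210 ∈ [20/27, 47/54) → index 5
j=6: u_6=187/210 ∈ [47/54, 1) → index 6

0 1 2 2 3 5 6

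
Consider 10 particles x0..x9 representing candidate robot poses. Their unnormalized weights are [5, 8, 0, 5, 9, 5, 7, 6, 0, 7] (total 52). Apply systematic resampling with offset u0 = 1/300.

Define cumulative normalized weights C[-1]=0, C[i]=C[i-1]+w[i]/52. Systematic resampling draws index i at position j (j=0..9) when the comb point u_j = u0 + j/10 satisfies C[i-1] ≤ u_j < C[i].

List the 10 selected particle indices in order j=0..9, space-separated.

0 1 1 3 4 4 5 6 7 9

C = [5/52, 1/4, 1/4, 9/26, 27/52, 8/13, 3/4, 45/52, 45/52, 1]
j=0: u_0=1/300 ∈ [0, 5/52) → index 0
j=1: u_1=31/300 ∈ [5/52, 1/4) → index 1
j=2: u_2=61/300 ∈ [5/52, 1/4) → index 1
j=3: u_3=91/300 ∈ [1/4, 9/26) → index 3
j=4: u_4=121/300 ∈ [9/26, 27/52) → index 4
j=5: u_5=151/300 ∈ [9/26, 27/52) → index 4
j=6: u_6=181/300 ∈ [27/52, 8/13) → index 5
j=7: u_7=211/300 ∈ [8/13, 3/4) → index 6
j=8: u_8=241/300 ∈ [3/4, 45/52) → index 7
j=9: u_9=271/300 ∈ [45/52, 1) → index 9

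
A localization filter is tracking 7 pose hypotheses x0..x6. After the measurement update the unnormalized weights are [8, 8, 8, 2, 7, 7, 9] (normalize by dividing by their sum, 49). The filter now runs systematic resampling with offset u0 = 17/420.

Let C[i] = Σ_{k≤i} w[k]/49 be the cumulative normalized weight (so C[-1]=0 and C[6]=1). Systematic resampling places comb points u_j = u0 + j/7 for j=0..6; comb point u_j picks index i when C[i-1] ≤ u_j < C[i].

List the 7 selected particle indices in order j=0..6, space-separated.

0 1 1 2 4 5 6

C = [8/49, 16/49, 24/49, 26/49, 33/49, 40/49, 1]
j=0: u_0=17/420 ∈ [0, 8/49) → index 0
j=1: u_1=11/60 ∈ [8/49, 16/49) → index 1
j=2: u_2=137/420 ∈ [8/49, 16/49) → index 1
j=3: u_3=197/420 ∈ [16/49, 24/49) → index 2
j=4: u_4=257/420 ∈ [26/49, 33/49) → index 4
j=5: u_5=317/420 ∈ [33/49, 40/49) → index 5
j=6: u_6=377/420 ∈ [40/49, 1) → index 6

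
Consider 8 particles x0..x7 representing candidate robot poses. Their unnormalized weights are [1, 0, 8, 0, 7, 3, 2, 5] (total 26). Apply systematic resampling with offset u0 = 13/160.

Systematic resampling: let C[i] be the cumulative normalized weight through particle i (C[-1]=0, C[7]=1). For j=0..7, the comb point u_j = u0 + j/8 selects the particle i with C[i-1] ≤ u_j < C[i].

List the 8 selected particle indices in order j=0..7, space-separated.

C = [1/26, 1/26, 9/26, 9/26, 8/13, 19/26, 21/26, 1]
j=0: u_0=13/160 ∈ [1/26, 9/26) → index 2
j=1: u_1=33/160 ∈ [1/26, 9/26) → index 2
j=2: u_2=53/160 ∈ [1/26, 9/26) → index 2
j=3: u_3=73/160 ∈ [9/26, 8/13) → index 4
j=4: u_4=93/160 ∈ [9/26, 8/13) → index 4
j=5: u_5=113/160 ∈ [8/13, 19/26) → index 5
j=6: u_6=133/160 ∈ [21/26, 1) → index 7
j=7: u_7=153/160 ∈ [21/26, 1) → index 7

2 2 2 4 4 5 7 7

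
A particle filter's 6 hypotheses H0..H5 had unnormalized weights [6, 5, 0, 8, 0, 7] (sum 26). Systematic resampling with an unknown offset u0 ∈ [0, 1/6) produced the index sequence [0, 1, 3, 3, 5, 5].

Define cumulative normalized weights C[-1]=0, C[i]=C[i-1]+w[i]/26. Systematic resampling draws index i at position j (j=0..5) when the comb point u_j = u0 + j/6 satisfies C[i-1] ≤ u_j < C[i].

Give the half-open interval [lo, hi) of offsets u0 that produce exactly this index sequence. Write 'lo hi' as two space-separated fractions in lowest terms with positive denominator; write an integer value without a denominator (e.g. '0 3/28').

C = [3/13, 11/26, 11/26, 19/26, 19/26, 1]
j=0 picked index 0: u0 ∈ [0, 3/13)
j=1 picked index 1: u0 ∈ [5/78, 10/39)
j=2 picked index 3: u0 ∈ [7/78, 31/78)
j=3 picked index 3: u0 ∈ [-1/13, 3/13)
j=4 picked index 5: u0 ∈ [5/78, 1/3)
j=5 picked index 5: u0 ∈ [-4/39, 1/6)
intersection: [7/78, 1/6)

7/78 1/6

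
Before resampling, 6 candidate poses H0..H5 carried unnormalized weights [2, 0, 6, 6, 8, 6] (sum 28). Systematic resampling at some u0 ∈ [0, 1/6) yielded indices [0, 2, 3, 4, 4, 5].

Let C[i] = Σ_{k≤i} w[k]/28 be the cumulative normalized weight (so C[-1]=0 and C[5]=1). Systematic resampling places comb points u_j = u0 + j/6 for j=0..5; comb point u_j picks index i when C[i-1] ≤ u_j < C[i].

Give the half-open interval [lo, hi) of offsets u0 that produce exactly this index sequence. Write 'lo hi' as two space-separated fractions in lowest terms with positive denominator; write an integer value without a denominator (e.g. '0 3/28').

0 1/14

C = [1/14, 1/14, 2/7, 1/2, 11/14, 1]
j=0 picked index 0: u0 ∈ [0, 1/14)
j=1 picked index 2: u0 ∈ [-2/21, 5/42)
j=2 picked index 3: u0 ∈ [-1/21, 1/6)
j=3 picked index 4: u0 ∈ [0, 2/7)
j=4 picked index 4: u0 ∈ [-1/6, 5/42)
j=5 picked index 5: u0 ∈ [-1/21, 1/6)
intersection: [0, 1/14)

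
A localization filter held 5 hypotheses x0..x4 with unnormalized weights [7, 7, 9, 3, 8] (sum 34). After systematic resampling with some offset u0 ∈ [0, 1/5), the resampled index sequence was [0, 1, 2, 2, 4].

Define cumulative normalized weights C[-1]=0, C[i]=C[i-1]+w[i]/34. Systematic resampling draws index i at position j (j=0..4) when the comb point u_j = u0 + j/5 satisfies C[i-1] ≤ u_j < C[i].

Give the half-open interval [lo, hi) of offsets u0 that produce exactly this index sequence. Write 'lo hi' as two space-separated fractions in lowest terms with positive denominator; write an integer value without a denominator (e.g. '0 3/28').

C = [7/34, 7/17, 23/34, 13/17, 1]
j=0 picked index 0: u0 ∈ [0, 7/34)
j=1 picked index 1: u0 ∈ [1/170, 18/85)
j=2 picked index 2: u0 ∈ [1/85, 47/170)
j=3 picked index 2: u0 ∈ [-16/85, 13/170)
j=4 picked index 4: u0 ∈ [-3/85, 1/5)
intersection: [1/85, 13/170)

1/85 13/170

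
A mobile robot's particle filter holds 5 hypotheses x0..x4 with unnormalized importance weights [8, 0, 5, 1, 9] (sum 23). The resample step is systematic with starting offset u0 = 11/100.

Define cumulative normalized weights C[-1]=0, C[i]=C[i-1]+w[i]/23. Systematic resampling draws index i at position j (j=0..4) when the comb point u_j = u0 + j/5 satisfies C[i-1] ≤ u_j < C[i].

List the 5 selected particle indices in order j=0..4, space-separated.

C = [8/23, 8/23, 13/23, 14/23, 1]
j=0: u_0=11/100 ∈ [0, 8/23) → index 0
j=1: u_1=31/100 ∈ [0, 8/23) → index 0
j=2: u_2=51/100 ∈ [8/23, 13/23) → index 2
j=3: u_3=71/100 ∈ [14/23, 1) → index 4
j=4: u_4=91/100 ∈ [14/23, 1) → index 4

0 0 2 4 4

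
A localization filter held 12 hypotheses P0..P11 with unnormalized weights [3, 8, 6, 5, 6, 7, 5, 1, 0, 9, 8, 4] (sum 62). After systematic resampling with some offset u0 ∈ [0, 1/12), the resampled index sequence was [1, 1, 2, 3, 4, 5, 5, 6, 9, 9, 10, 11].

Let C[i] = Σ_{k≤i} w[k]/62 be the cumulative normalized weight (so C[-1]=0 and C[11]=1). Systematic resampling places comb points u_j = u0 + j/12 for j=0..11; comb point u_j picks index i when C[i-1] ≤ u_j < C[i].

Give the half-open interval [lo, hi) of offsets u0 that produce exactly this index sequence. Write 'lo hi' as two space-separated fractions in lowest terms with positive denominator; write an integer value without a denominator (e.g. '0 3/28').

3/62 7/124

C = [3/62, 11/62, 17/62, 11/31, 14/31, 35/62, 20/31, 41/62, 41/62, 25/31, 29/31, 1]
j=0 picked index 1: u0 ∈ [3/62, 11/62)
j=1 picked index 1: u0 ∈ [-13/372, 35/372)
j=2 picked index 2: u0 ∈ [1/93, 10/93)
j=3 picked index 3: u0 ∈ [3/124, 13/124)
j=4 picked index 4: u0 ∈ [2/93, 11/93)
j=5 picked index 5: u0 ∈ [13/372, 55/372)
j=6 picked index 5: u0 ∈ [-3/62, 2/31)
j=7 picked index 6: u0 ∈ [-7/372, 23/372)
j=8 picked index 9: u0 ∈ [-1/186, 13/93)
j=9 picked index 9: u0 ∈ [-11/124, 7/124)
j=10 picked index 10: u0 ∈ [-5/186, 19/186)
j=11 picked index 11: u0 ∈ [7/372, 1/12)
intersection: [3/62, 7/124)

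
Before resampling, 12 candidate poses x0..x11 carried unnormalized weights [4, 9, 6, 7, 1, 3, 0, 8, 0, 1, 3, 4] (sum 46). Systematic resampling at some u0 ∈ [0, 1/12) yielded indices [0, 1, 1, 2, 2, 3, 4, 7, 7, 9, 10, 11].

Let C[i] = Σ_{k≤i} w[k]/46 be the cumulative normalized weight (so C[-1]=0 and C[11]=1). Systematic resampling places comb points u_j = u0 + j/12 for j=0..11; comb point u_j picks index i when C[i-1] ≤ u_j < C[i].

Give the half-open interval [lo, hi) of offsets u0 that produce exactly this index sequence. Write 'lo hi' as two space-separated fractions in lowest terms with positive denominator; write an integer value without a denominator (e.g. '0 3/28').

C = [2/23, 13/46, 19/46, 13/23, 27/46, 15/23, 15/23, 19/23, 19/23, 39/46, 21/23, 1]
j=0 picked index 0: u0 ∈ [0, 2/23)
j=1 picked index 1: u0 ∈ [1/276, 55/276)
j=2 picked index 1: u0 ∈ [-11/138, 8/69)
j=3 picked index 2: u0 ∈ [3/92, 15/92)
j=4 picked index 2: u0 ∈ [-7/138, 11/138)
j=5 picked index 3: u0 ∈ [-1/276, 41/276)
j=6 picked index 4: u0 ∈ [3/46, 2/23)
j=7 picked index 7: u0 ∈ [19/276, 67/276)
j=8 picked index 7: u0 ∈ [-1/69, 11/69)
j=9 picked index 9: u0 ∈ [7/92, 9/92)
j=10 picked index 10: u0 ∈ [1/69, 11/138)
j=11 picked index 11: u0 ∈ [-1/276, 1/12)
intersection: [7/92, 11/138)

7/92 11/138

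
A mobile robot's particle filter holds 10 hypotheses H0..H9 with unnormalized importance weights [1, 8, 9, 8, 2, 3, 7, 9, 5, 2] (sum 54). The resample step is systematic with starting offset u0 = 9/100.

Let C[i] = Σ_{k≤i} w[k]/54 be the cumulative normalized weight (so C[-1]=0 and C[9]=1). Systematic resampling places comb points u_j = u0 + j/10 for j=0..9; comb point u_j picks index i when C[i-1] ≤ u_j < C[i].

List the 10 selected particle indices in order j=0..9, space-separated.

1 2 2 3 4 6 6 7 8 9

C = [1/54, 1/6, 1/3, 13/27, 14/27, 31/54, 19/27, 47/54, 26/27, 1]
j=0: u_0=9/100 ∈ [1/54, 1/6) → index 1
j=1: u_1=19/100 ∈ [1/6, 1/3) → index 2
j=2: u_2=29/100 ∈ [1/6, 1/3) → index 2
j=3: u_3=39/100 ∈ [1/3, 13/27) → index 3
j=4: u_4=49/100 ∈ [13/27, 14/27) → index 4
j=5: u_5=59/100 ∈ [31/54, 19/27) → index 6
j=6: u_6=69/100 ∈ [31/54, 19/27) → index 6
j=7: u_7=79/100 ∈ [19/27, 47/54) → index 7
j=8: u_8=89/100 ∈ [47/54, 26/27) → index 8
j=9: u_9=99/100 ∈ [26/27, 1) → index 9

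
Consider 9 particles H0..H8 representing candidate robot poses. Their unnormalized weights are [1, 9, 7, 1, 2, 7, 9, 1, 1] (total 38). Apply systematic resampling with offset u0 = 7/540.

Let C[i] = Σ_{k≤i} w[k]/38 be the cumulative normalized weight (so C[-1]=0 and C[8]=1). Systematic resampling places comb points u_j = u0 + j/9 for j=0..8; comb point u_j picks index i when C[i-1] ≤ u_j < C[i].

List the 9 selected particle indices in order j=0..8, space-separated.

0 1 1 2 3 5 5 6 6

C = [1/38, 5/19, 17/38, 9/19, 10/19, 27/38, 18/19, 37/38, 1]
j=0: u_0=7/540 ∈ [0, 1/38) → index 0
j=1: u_1=67/540 ∈ [1/38, 5/19) → index 1
j=2: u_2=127/540 ∈ [1/38, 5/19) → index 1
j=3: u_3=187/540 ∈ [5/19, 17/38) → index 2
j=4: u_4=247/540 ∈ [17/38, 9/19) → index 3
j=5: u_5=307/540 ∈ [10/19, 27/38) → index 5
j=6: u_6=367/540 ∈ [10/19, 27/38) → index 5
j=7: u_7=427/540 ∈ [27/38, 18/19) → index 6
j=8: u_8=487/540 ∈ [27/38, 18/19) → index 6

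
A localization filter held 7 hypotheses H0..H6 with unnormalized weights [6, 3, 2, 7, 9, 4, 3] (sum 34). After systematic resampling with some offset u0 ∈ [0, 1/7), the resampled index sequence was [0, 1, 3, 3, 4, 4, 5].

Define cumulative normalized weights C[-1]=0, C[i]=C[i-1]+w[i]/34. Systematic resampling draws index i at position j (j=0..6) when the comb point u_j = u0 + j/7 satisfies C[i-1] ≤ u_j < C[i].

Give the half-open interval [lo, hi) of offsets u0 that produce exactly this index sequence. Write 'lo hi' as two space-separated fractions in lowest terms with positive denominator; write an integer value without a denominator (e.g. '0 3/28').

9/238 13/238

C = [3/17, 9/34, 11/34, 9/17, 27/34, 31/34, 1]
j=0 picked index 0: u0 ∈ [0, 3/17)
j=1 picked index 1: u0 ∈ [4/119, 29/238)
j=2 picked index 3: u0 ∈ [9/238, 29/119)
j=3 picked index 3: u0 ∈ [-25/238, 12/119)
j=4 picked index 4: u0 ∈ [-5/119, 53/238)
j=5 picked index 4: u0 ∈ [-22/119, 19/238)
j=6 picked index 5: u0 ∈ [-15/238, 13/238)
intersection: [9/238, 13/238)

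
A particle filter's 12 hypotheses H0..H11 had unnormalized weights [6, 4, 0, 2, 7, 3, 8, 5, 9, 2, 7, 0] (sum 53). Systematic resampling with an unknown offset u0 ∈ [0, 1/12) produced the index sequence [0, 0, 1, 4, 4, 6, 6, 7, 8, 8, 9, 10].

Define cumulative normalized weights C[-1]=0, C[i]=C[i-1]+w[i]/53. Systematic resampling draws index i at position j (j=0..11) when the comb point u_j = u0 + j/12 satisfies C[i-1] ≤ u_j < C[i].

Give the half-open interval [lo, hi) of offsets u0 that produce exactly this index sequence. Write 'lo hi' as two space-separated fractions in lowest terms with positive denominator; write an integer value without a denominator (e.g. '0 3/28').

C = [6/53, 10/53, 10/53, 12/53, 19/53, 22/53, 30/53, 35/53, 44/53, 46/53, 1, 1]
j=0 picked index 0: u0 ∈ [0, 6/53)
j=1 picked index 0: u0 ∈ [-1/12, 19/636)
j=2 picked index 1: u0 ∈ [-17/318, 7/318)
j=3 picked index 4: u0 ∈ [-5/212, 23/212)
j=4 picked index 4: u0 ∈ [-17/159, 4/159)
j=5 picked index 6: u0 ∈ [-1/636, 95/636)
j=6 picked index 6: u0 ∈ [-9/106, 7/106)
j=7 picked index 7: u0 ∈ [-11/636, 49/636)
j=8 picked index 8: u0 ∈ [-1/159, 26/159)
j=9 picked index 8: u0 ∈ [-19/212, 17/212)
j=10 picked index 9: u0 ∈ [-1/318, 11/318)
j=11 picked index 10: u0 ∈ [-31/636, 1/12)
intersection: [0, 7/318)

0 7/318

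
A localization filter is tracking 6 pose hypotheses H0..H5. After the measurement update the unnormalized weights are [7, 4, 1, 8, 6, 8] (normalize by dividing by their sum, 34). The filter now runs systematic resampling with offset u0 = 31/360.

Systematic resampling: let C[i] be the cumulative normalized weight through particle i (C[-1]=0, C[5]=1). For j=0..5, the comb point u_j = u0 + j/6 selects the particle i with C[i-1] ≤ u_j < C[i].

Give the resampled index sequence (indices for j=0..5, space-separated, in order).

0 1 3 3 4 5

C = [7/34, 11/34, 6/17, 10/17, 13/17, 1]
j=0: u_0=31/360 ∈ [0, 7/34) → index 0
j=1: u_1=91/360 ∈ [7/34, 11/34) → index 1
j=2: u_2=151/360 ∈ [6/17, 10/17) → index 3
j=3: u_3=211/360 ∈ [6/17, 10/17) → index 3
j=4: u_4=271/360 ∈ [10/17, 13/17) → index 4
j=5: u_5=331/360 ∈ [13/17, 1) → index 5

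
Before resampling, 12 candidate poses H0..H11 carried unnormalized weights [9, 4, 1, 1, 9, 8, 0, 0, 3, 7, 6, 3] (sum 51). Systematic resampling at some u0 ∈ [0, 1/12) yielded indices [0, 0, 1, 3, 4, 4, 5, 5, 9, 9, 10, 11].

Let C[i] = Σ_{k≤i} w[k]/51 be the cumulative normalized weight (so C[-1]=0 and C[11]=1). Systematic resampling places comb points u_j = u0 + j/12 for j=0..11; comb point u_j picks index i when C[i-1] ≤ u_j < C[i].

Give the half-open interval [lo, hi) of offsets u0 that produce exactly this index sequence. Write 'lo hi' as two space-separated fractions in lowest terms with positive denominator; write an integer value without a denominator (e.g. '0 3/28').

C = [3/17, 13/51, 14/51, 5/17, 8/17, 32/51, 32/51, 32/51, 35/51, 14/17, 16/17, 1]
j=0 picked index 0: u0 ∈ [0, 3/17)
j=1 picked index 0: u0 ∈ [-1/12, 19/204)
j=2 picked index 1: u0 ∈ [1/102, 3/34)
j=3 picked index 3: u0 ∈ [5/204, 3/68)
j=4 picked index 4: u0 ∈ [-2/51, 7/51)
j=5 picked index 4: u0 ∈ [-25/204, 11/204)
j=6 picked index 5: u0 ∈ [-1/34, 13/102)
j=7 picked index 5: u0 ∈ [-23/204, 3/68)
j=8 picked index 9: u0 ∈ [1/51, 8/51)
j=9 picked index 9: u0 ∈ [-13/204, 5/68)
j=10 picked index 10: u0 ∈ [-1/102, 11/102)
j=11 picked index 11: u0 ∈ [5/204, 1/12)
intersection: [5/204, 3/68)

5/204 3/68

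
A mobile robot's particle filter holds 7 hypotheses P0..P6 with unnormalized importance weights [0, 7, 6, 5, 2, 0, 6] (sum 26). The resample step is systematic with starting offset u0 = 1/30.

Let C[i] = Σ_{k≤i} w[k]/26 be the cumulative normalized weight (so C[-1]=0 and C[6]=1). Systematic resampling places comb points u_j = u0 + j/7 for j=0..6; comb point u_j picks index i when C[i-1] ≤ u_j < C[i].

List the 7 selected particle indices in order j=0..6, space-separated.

1 1 2 2 3 4 6

C = [0, 7/26, 1/2, 9/13, 10/13, 10/13, 1]
j=0: u_0=1/30 ∈ [0, 7/26) → index 1
j=1: u_1=37/210 ∈ [0, 7/26) → index 1
j=2: u_2=67/210 ∈ [7/26, 1/2) → index 2
j=3: u_3=97/210 ∈ [7/26, 1/2) → index 2
j=4: u_4=127/210 ∈ [1/2, 9/13) → index 3
j=5: u_5=157/210 ∈ [9/13, 10/13) → index 4
j=6: u_6=187/210 ∈ [10/13, 1) → index 6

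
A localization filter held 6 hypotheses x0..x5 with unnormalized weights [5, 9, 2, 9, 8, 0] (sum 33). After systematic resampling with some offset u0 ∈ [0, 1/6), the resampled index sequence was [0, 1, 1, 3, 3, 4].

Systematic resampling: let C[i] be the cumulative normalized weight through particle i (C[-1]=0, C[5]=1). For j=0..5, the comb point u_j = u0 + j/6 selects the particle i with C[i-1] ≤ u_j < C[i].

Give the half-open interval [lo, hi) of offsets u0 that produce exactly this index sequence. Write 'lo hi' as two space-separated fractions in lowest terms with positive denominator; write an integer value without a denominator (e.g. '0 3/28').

0 1/11

C = [5/33, 14/33, 16/33, 25/33, 1, 1]
j=0 picked index 0: u0 ∈ [0, 5/33)
j=1 picked index 1: u0 ∈ [-1/66, 17/66)
j=2 picked index 1: u0 ∈ [-2/11, 1/11)
j=3 picked index 3: u0 ∈ [-1/66, 17/66)
j=4 picked index 3: u0 ∈ [-2/11, 1/11)
j=5 picked index 4: u0 ∈ [-5/66, 1/6)
intersection: [0, 1/11)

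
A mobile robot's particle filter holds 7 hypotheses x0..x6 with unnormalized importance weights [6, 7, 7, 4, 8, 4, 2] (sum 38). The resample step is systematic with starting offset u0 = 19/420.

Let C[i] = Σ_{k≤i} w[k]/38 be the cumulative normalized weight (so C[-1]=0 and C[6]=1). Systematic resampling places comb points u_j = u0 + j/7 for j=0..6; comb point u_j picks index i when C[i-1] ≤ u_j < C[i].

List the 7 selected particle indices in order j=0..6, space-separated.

0 1 1 2 3 4 5

C = [3/19, 13/38, 10/19, 12/19, 16/19, 18/19, 1]
j=0: u_0=19/420 ∈ [0, 3/19) → index 0
j=1: u_1=79/420 ∈ [3/19, 13/38) → index 1
j=2: u_2=139/420 ∈ [3/19, 13/38) → index 1
j=3: u_3=199/420 ∈ [13/38, 10/19) → index 2
j=4: u_4=37/60 ∈ [10/19, 12/19) → index 3
j=5: u_5=319/420 ∈ [12/19, 16/19) → index 4
j=6: u_6=379/420 ∈ [16/19, 18/19) → index 5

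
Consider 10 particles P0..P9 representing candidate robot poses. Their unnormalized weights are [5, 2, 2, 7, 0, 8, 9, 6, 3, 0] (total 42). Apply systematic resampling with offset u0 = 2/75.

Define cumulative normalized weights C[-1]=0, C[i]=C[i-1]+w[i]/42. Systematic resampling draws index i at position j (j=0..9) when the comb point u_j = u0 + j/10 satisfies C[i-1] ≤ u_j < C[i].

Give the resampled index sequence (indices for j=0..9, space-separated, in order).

C = [5/42, 1/6, 3/14, 8/21, 8/21, 4/7, 11/14, 13/14, 1, 1]
j=0: u_0=2/75 ∈ [0, 5/42) → index 0
j=1: u_1=19/150 ∈ [5/42, 1/6) → index 1
j=2: u_2=17/75 ∈ [3/14, 8/21) → index 3
j=3: u_3=49/150 ∈ [3/14, 8/21) → index 3
j=4: u_4=32/75 ∈ [8/21, 4/7) → index 5
j=5: u_5=79/150 ∈ [8/21, 4/7) → index 5
j=6: u_6=47/75 ∈ [4/7, 11/14) → index 6
j=7: u_7=109/150 ∈ [4/7, 11/14) → index 6
j=8: u_8=62/75 ∈ [11/14, 13/14) → index 7
j=9: u_9=139/150 ∈ [11/14, 13/14) → index 7

0 1 3 3 5 5 6 6 7 7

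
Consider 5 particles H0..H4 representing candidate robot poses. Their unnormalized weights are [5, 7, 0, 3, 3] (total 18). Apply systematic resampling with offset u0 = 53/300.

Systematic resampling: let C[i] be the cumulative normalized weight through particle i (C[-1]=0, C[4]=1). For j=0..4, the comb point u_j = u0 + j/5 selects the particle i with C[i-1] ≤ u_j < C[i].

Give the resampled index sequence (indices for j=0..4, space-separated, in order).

C = [5/18, 2/3, 2/3, 5/6, 1]
j=0: u_0=53/300 ∈ [0, 5/18) → index 0
j=1: u_1=113/300 ∈ [5/18, 2/3) → index 1
j=2: u_2=173/300 ∈ [5/18, 2/3) → index 1
j=3: u_3=233/300 ∈ [2/3, 5/6) → index 3
j=4: u_4=293/300 ∈ [5/6, 1) → index 4

0 1 1 3 4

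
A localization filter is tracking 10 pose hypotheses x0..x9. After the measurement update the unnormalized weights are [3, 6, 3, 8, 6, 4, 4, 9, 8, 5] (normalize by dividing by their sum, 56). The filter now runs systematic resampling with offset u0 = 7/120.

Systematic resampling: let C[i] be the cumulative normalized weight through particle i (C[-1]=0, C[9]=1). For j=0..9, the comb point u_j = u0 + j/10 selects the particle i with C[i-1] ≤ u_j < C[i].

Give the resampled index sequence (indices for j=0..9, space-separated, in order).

1 1 3 4 4 6 7 7 8 9

C = [3/56, 9/56, 3/14, 5/14, 13/28, 15/28, 17/28, 43/56, 51/56, 1]
j=0: u_0=7/120 ∈ [3/56, 9/56) → index 1
j=1: u_1=19/120 ∈ [3/56, 9/56) → index 1
j=2: u_2=31/120 ∈ [3/14, 5/14) → index 3
j=3: u_3=43/120 ∈ [5/14, 13/28) → index 4
j=4: u_4=11/24 ∈ [5/14, 13/28) → index 4
j=5: u_5=67/120 ∈ [15/28, 17/28) → index 6
j=6: u_6=79/120 ∈ [17/28, 43/56) → index 7
j=7: u_7=91/120 ∈ [17/28, 43/56) → index 7
j=8: u_8=103/120 ∈ [43/56, 51/56) → index 8
j=9: u_9=23/24 ∈ [51/56, 1) → index 9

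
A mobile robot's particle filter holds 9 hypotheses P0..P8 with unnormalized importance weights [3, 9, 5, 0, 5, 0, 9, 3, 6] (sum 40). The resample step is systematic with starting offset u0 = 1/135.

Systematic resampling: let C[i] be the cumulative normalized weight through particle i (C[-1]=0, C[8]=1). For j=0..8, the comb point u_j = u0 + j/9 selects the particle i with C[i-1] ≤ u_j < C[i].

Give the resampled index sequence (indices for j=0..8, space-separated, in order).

0 1 1 2 4 6 6 7 8

C = [3/40, 3/10, 17/40, 17/40, 11/20, 11/20, 31/40, 17/20, 1]
j=0: u_0=1/135 ∈ [0, 3/40) → index 0
j=1: u_1=16/135 ∈ [3/40, 3/10) → index 1
j=2: u_2=31/135 ∈ [3/40, 3/10) → index 1
j=3: u_3=46/135 ∈ [3/10, 17/40) → index 2
j=4: u_4=61/135 ∈ [17/40, 11/20) → index 4
j=5: u_5=76/135 ∈ [11/20, 31/40) → index 6
j=6: u_6=91/135 ∈ [11/20, 31/40) → index 6
j=7: u_7=106/135 ∈ [31/40, 17/20) → index 7
j=8: u_8=121/135 ∈ [17/20, 1) → index 8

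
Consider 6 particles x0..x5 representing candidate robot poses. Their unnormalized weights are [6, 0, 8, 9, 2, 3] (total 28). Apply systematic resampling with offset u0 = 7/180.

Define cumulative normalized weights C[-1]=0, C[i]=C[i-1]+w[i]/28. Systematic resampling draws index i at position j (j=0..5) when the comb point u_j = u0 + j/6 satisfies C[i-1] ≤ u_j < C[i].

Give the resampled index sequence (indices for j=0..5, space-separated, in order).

C = [3/14, 3/14, 1/2, 23/28, 25/28, 1]
j=0: u_0=7/180 ∈ [0, 3/14) → index 0
j=1: u_1=37/180 ∈ [0, 3/14) → index 0
j=2: u_2=67/180 ∈ [3/14, 1/2) → index 2
j=3: u_3=97/180 ∈ [1/2, 23/28) → index 3
j=4: u_4=127/180 ∈ [1/2, 23/28) → index 3
j=5: u_5=157/180 ∈ [23/28, 25/28) → index 4

0 0 2 3 3 4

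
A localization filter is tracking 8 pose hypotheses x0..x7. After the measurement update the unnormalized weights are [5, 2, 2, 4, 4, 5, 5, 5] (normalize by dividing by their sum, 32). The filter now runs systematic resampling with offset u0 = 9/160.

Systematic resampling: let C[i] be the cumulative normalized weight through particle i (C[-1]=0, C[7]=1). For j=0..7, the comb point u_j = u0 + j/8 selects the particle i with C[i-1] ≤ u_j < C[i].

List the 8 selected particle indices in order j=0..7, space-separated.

C = [5/32, 7/32, 9/32, 13/32, 17/32, 11/16, 27/32, 1]
j=0: u_0=9/160 ∈ [0, 5/32) → index 0
j=1: u_1=29/160 ∈ [5/32, 7/32) → index 1
j=2: u_2=49/160 ∈ [9/32, 13/32) → index 3
j=3: u_3=69/160 ∈ [13/32, 17/32) → index 4
j=4: u_4=89/160 ∈ [17/32, 11/16) → index 5
j=5: u_5=109/160 ∈ [17/32, 11/16) → index 5
j=6: u_6=129/160 ∈ [11/16, 27/32) → index 6
j=7: u_7=149/160 ∈ [27/32, 1) → index 7

0 1 3 4 5 5 6 7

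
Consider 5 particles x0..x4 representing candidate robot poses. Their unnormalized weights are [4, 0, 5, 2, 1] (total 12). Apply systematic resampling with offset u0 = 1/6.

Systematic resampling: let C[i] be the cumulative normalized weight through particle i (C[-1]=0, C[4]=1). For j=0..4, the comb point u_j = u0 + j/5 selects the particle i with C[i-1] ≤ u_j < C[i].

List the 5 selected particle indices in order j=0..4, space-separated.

0 2 2 3 4

C = [1/3, 1/3, 3/4, 11/12, 1]
j=0: u_0=1/6 ∈ [0, 1/3) → index 0
j=1: u_1=11/30 ∈ [1/3, 3/4) → index 2
j=2: u_2=17/30 ∈ [1/3, 3/4) → index 2
j=3: u_3=23/30 ∈ [3/4, 11/12) → index 3
j=4: u_4=29/30 ∈ [11/12, 1) → index 4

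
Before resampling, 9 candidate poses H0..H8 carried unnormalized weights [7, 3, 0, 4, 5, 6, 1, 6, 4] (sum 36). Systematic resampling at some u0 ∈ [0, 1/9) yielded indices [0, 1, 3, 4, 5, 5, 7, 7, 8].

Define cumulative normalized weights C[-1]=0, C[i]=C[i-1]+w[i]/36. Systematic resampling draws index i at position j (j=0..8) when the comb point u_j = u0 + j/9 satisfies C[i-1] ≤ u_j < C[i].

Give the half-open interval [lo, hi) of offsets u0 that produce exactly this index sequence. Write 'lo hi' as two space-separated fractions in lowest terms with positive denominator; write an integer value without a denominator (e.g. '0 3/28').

1/12 1/9

C = [7/36, 5/18, 5/18, 7/18, 19/36, 25/36, 13/18, 8/9, 1]
j=0 picked index 0: u0 ∈ [0, 7/36)
j=1 picked index 1: u0 ∈ [1/12, 1/6)
j=2 picked index 3: u0 ∈ [1/18, 1/6)
j=3 picked index 4: u0 ∈ [1/18, 7/36)
j=4 picked index 5: u0 ∈ [1/12, 1/4)
j=5 picked index 5: u0 ∈ [-1/36, 5/36)
j=6 picked index 7: u0 ∈ [1/18, 2/9)
j=7 picked index 7: u0 ∈ [-1/18, 1/9)
j=8 picked index 8: u0 ∈ [0, 1/9)
intersection: [1/12, 1/9)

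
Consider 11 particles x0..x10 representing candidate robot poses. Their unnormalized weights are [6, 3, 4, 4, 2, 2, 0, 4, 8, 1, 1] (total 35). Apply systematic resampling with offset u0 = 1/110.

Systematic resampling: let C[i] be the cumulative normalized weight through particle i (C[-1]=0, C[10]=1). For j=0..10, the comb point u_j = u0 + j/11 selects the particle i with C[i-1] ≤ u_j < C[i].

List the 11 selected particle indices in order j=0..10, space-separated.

0 0 1 2 3 3 5 7 8 8 8

C = [6/35, 9/35, 13/35, 17/35, 19/35, 3/5, 3/5, 5/7, 33/35, 34/35, 1]
j=0: u_0=1/110 ∈ [0, 6/35) → index 0
j=1: u_1=1/10 ∈ [0, 6/35) → index 0
j=2: u_2=21/110 ∈ [6/35, 9/35) → index 1
j=3: u_3=31/110 ∈ [9/35, 13/35) → index 2
j=4: u_4=41/110 ∈ [13/35, 17/35) → index 3
j=5: u_5=51/110 ∈ [13/35, 17/35) → index 3
j=6: u_6=61/110 ∈ [19/35, 3/5) → index 5
j=7: u_7=71/110 ∈ [3/5, 5/7) → index 7
j=8: u_8=81/110 ∈ [5/7, 33/35) → index 8
j=9: u_9=91/110 ∈ [5/7, 33/35) → index 8
j=10: u_10=101/110 ∈ [5/7, 33/35) → index 8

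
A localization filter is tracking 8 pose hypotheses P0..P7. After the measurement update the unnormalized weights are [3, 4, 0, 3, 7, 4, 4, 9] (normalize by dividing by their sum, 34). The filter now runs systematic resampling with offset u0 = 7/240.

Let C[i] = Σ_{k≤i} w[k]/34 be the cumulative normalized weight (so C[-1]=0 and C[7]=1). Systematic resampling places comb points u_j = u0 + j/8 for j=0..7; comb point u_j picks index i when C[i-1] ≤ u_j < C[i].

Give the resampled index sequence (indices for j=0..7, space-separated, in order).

0 1 3 4 5 6 7 7

C = [3/34, 7/34, 7/34, 5/17, 1/2, 21/34, 25/34, 1]
j=0: u_0=7/240 ∈ [0, 3/34) → index 0
j=1: u_1=37/240 ∈ [3/34, 7/34) → index 1
j=2: u_2=67/240 ∈ [7/34, 5/17) → index 3
j=3: u_3=97/240 ∈ [5/17, 1/2) → index 4
j=4: u_4=127/240 ∈ [1/2, 21/34) → index 5
j=5: u_5=157/240 ∈ [21/34, 25/34) → index 6
j=6: u_6=187/240 ∈ [25/34, 1) → index 7
j=7: u_7=217/240 ∈ [25/34, 1) → index 7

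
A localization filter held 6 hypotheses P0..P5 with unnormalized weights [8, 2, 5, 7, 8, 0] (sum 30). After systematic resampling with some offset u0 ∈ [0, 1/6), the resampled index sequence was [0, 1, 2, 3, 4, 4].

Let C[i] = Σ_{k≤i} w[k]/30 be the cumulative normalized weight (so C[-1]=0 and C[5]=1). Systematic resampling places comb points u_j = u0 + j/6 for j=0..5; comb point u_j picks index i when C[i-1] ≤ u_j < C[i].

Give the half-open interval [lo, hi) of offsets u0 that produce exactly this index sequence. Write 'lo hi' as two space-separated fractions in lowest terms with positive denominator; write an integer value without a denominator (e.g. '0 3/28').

1/10 1/6

C = [4/15, 1/3, 1/2, 11/15, 1, 1]
j=0 picked index 0: u0 ∈ [0, 4/15)
j=1 picked index 1: u0 ∈ [1/10, 1/6)
j=2 picked index 2: u0 ∈ [0, 1/6)
j=3 picked index 3: u0 ∈ [0, 7/30)
j=4 picked index 4: u0 ∈ [1/15, 1/3)
j=5 picked index 4: u0 ∈ [-1/10, 1/6)
intersection: [1/10, 1/6)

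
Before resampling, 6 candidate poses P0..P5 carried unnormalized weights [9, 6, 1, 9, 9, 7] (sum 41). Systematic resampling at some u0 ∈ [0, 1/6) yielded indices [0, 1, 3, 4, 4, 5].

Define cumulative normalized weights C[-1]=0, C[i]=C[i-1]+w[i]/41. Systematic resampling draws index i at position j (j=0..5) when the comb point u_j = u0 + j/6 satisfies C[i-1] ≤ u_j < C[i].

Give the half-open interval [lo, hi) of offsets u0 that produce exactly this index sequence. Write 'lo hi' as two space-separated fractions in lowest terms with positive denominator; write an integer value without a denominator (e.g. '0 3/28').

9/82 20/123

C = [9/41, 15/41, 16/41, 25/41, 34/41, 1]
j=0 picked index 0: u0 ∈ [0, 9/41)
j=1 picked index 1: u0 ∈ [13/246, 49/246)
j=2 picked index 3: u0 ∈ [7/123, 34/123)
j=3 picked index 4: u0 ∈ [9/82, 27/82)
j=4 picked index 4: u0 ∈ [-7/123, 20/123)
j=5 picked index 5: u0 ∈ [-1/246, 1/6)
intersection: [9/82, 20/123)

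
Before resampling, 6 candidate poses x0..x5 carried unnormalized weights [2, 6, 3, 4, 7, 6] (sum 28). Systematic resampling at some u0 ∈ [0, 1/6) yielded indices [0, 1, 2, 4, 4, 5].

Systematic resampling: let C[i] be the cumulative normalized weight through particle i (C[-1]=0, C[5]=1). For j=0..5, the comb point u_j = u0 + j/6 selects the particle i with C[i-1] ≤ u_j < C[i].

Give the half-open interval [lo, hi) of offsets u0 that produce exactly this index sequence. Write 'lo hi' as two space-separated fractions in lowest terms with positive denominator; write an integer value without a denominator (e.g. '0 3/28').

1/28 5/84

C = [1/14, 2/7, 11/28, 15/28, 11/14, 1]
j=0 picked index 0: u0 ∈ [0, 1/14)
j=1 picked index 1: u0 ∈ [-2/21, 5/42)
j=2 picked index 2: u0 ∈ [-1/21, 5/84)
j=3 picked index 4: u0 ∈ [1/28, 2/7)
j=4 picked index 4: u0 ∈ [-11/84, 5/42)
j=5 picked index 5: u0 ∈ [-1/21, 1/6)
intersection: [1/28, 5/84)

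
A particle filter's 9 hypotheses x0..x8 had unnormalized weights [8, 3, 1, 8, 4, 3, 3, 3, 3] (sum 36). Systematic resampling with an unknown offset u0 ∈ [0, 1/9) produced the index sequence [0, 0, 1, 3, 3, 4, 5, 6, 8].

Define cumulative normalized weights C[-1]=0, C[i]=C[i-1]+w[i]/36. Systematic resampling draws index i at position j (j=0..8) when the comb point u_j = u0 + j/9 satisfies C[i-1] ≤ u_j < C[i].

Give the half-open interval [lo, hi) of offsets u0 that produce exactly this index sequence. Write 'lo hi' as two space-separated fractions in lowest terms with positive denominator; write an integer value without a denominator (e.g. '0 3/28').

C = [2/9, 11/36, 1/3, 5/9, 2/3, 3/4, 5/6, 11/12, 1]
j=0 picked index 0: u0 ∈ [0, 2/9)
j=1 picked index 0: u0 ∈ [-1/9, 1/9)
j=2 picked index 1: u0 ∈ [0, 1/12)
j=3 picked index 3: u0 ∈ [0, 2/9)
j=4 picked index 3: u0 ∈ [-1/9, 1/9)
j=5 picked index 4: u0 ∈ [0, 1/9)
j=6 picked index 5: u0 ∈ [0, 1/12)
j=7 picked index 6: u0 ∈ [-1/36, 1/18)
j=8 picked index 8: u0 ∈ [1/36, 1/9)
intersection: [1/36, 1/18)

1/36 1/18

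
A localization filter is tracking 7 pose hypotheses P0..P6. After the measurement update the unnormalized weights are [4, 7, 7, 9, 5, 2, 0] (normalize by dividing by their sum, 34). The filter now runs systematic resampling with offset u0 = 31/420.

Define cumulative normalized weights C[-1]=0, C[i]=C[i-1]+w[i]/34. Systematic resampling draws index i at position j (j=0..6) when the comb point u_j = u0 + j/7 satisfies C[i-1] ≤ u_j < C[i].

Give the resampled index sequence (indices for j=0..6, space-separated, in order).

C = [2/17, 11/34, 9/17, 27/34, 16/17, 1, 1]
j=0: u_0=31/420 ∈ [0, 2/17) → index 0
j=1: u_1=13/60 ∈ [2/17, 11/34) → index 1
j=2: u_2=151/420 ∈ [11/34, 9/17) → index 2
j=3: u_3=211/420 ∈ [11/34, 9/17) → index 2
j=4: u_4=271/420 ∈ [9/17, 27/34) → index 3
j=5: u_5=331/420 ∈ [9/17, 27/34) → index 3
j=6: u_6=391/420 ∈ [27/34, 16/17) → index 4

0 1 2 2 3 3 4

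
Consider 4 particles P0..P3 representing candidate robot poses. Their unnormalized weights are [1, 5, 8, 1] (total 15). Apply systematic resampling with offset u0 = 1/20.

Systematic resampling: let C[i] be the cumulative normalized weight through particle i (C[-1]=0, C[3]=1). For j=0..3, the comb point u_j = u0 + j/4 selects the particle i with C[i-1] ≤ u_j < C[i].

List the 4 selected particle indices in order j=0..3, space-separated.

C = [1/15, 2/5, 14/15, 1]
j=0: u_0=1/20 ∈ [0, 1/15) → index 0
j=1: u_1=3/10 ∈ [1/15, 2/5) → index 1
j=2: u_2=11/20 ∈ [2/5, 14/15) → index 2
j=3: u_3=4/5 ∈ [2/5, 14/15) → index 2

0 1 2 2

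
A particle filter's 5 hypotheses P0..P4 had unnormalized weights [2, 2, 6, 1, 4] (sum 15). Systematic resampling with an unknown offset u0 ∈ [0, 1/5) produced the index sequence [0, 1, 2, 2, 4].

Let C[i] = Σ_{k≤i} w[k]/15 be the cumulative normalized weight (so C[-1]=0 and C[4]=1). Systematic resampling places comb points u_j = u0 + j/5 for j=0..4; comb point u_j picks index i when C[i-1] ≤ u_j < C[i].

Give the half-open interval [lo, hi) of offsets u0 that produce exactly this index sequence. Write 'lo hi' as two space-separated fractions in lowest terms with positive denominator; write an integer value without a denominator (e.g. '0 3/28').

C = [2/15, 4/15, 2/3, 11/15, 1]
j=0 picked index 0: u0 ∈ [0, 2/15)
j=1 picked index 1: u0 ∈ [-1/15, 1/15)
j=2 picked index 2: u0 ∈ [-2/15, 4/15)
j=3 picked index 2: u0 ∈ [-1/3, 1/15)
j=4 picked index 4: u0 ∈ [-1/15, 1/5)
intersection: [0, 1/15)

0 1/15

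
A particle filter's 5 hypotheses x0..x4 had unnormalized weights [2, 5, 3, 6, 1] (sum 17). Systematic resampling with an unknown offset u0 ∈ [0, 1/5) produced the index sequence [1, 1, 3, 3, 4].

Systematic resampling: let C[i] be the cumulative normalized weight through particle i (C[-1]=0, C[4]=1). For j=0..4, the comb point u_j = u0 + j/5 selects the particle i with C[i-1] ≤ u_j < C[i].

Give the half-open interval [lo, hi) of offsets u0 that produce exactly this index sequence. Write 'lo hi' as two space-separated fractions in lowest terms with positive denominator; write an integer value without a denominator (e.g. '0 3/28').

C = [2/17, 7/17, 10/17, 16/17, 1]
j=0 picked index 1: u0 ∈ [2/17, 7/17)
j=1 picked index 1: u0 ∈ [-7/85, 18/85)
j=2 picked index 3: u0 ∈ [16/85, 46/85)
j=3 picked index 3: u0 ∈ [-1/85, 29/85)
j=4 picked index 4: u0 ∈ [12/85, 1/5)
intersection: [16/85, 1/5)

16/85 1/5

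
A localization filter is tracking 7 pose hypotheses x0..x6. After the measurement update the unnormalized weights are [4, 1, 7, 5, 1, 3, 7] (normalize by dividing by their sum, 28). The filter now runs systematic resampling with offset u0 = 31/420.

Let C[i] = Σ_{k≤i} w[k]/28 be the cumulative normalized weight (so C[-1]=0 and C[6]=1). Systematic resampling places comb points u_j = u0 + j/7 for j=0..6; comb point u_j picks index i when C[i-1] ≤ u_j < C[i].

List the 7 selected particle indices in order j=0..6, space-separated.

0 2 2 3 5 6 6

C = [1/7, 5/28, 3/7, 17/28, 9/14, 3/4, 1]
j=0: u_0=31/420 ∈ [0, 1/7) → index 0
j=1: u_1=13/60 ∈ [5/28, 3/7) → index 2
j=2: u_2=151/420 ∈ [5/28, 3/7) → index 2
j=3: u_3=211/420 ∈ [3/7, 17/28) → index 3
j=4: u_4=271/420 ∈ [9/14, 3/4) → index 5
j=5: u_5=331/420 ∈ [3/4, 1) → index 6
j=6: u_6=391/420 ∈ [3/4, 1) → index 6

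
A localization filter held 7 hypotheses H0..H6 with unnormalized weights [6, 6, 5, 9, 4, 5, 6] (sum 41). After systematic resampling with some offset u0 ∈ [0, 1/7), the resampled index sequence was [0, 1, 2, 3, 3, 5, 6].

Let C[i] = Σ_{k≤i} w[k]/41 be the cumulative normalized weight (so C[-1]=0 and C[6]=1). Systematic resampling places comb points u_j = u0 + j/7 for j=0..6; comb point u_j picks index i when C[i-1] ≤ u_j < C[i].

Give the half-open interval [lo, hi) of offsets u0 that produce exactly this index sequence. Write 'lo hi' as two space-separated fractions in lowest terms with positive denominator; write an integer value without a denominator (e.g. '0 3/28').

5/287 18/287

C = [6/41, 12/41, 17/41, 26/41, 30/41, 35/41, 1]
j=0 picked index 0: u0 ∈ [0, 6/41)
j=1 picked index 1: u0 ∈ [1/287, 43/287)
j=2 picked index 2: u0 ∈ [2/287, 37/287)
j=3 picked index 3: u0 ∈ [-4/287, 59/287)
j=4 picked index 3: u0 ∈ [-45/287, 18/287)
j=5 picked index 5: u0 ∈ [5/287, 40/287)
j=6 picked index 6: u0 ∈ [-1/287, 1/7)
intersection: [5/287, 18/287)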